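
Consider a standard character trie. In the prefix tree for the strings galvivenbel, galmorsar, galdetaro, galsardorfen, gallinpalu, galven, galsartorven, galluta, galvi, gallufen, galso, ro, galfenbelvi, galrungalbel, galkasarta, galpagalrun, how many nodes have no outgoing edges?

A leaf is a node with no children — equivalently, the end of a word that is not a proper prefix of any other stored word.
Those words: "galdetaro", "galfenbelvi", "galkasarta", "gallinpalu", "gallufen", "galluta", "galmorsar", "galpagalrun", "galrungalbel", "galsardorfen", "galsartorven", "galso", "galven", "galvivenbel", "ro"
Leaf count: 15

15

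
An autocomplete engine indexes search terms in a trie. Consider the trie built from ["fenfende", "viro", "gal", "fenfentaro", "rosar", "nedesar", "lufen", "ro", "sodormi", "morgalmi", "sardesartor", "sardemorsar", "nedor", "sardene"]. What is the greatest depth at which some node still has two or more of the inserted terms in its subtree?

The deepest shared node is where two words last agree before diverging.
e.g. "fenfende" and "fenfentaro" share the prefix "fenfen" of length 6; no pair shares a longer one.
Longest shared-prefix length: 6

6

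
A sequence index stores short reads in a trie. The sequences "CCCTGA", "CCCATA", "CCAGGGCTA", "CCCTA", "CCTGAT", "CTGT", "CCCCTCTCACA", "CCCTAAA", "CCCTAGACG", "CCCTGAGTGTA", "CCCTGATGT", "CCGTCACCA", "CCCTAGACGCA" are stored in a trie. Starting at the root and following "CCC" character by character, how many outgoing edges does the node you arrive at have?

Walk "CCC" from the root, arriving at one node.
Characters that immediately follow "CCC" among the stored strings: {A, C, T}.
That node has 3 child edges.

3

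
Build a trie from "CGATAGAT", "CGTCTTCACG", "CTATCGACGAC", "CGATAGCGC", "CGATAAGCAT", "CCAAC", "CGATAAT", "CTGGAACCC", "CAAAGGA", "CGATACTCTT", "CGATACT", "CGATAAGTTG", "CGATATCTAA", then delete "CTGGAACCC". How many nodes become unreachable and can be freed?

After clearing the end-marker at "CTGGAACCC", prune upward until reaching a node still needed by another word.
The suffix "GGAACCC" (7 nodes) is used only by "CTGGAACCC"; the node for "CT" still has the child "A", so pruning stops there.
Nodes removed: 7

7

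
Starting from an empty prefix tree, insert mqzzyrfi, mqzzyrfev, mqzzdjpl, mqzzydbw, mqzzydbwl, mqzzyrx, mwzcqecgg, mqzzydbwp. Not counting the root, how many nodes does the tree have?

28

Trie structure (* marks end of a word):
(root)
└─ m
   ├─ q
   │  └─ z
   │     └─ z
   │        ├─ d
   │        │  └─ j
   │        │     └─ p
   │        │        └─ l *
   │        └─ y
   │           ├─ d
   │           │  └─ b
   │           │     └─ w *
   │           │        ├─ l *
   │           │        └─ p *
   │           └─ r
   │              ├─ f
   │              │  ├─ e
   │              │  │  └─ v *
   │              │  └─ i *
   │              └─ x *
   └─ w
      └─ z
         └─ c
            └─ q
               └─ e
                  └─ c
                     └─ g
                        └─ g *
Counting every labelled node above: 28.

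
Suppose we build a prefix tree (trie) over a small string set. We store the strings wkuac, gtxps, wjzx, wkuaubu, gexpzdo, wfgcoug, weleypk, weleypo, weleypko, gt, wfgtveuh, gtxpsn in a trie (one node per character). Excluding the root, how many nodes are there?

For each word, the new-node count is its length minus the longest prefix already in the trie:
  "wkuac" → 5 new (w, k, u, a, c)
  "gtxps" → 5 new (g, t, x, p, s)
  "wjzx" → prefix "w" already present; 3 new (j, z, x)
  "wkuaubu" → prefix "wkua" already present; 3 new (u, b, u)
  "gexpzdo" → prefix "g" already present; 6 new (e, x, p, z, d, o)
  "wfgcoug" → prefix "w" already present; 6 new (f, g, c, o, u, g)
  "weleypk" → prefix "w" already present; 6 new (e, l, e, y, p, k)
  "weleypo" → prefix "weleyp" already present; 1 new (o)
  "weleypko" → prefix "weleypk" already present; 1 new (o)
  "gt" → prefix "gt" already present; 0 new (none)
  "wfgtveuh" → prefix "wfg" already present; 5 new (t, v, e, u, h)
  "gtxpsn" → prefix "gtxps" already present; 1 new (n)
Total nodes = 5 + 5 + 3 + 3 + 6 + 6 + 6 + 1 + 1 + 0 + 5 + 1 = 42

42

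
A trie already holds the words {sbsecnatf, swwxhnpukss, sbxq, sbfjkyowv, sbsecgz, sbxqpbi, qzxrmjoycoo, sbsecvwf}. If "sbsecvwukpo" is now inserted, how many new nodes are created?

4

"sbsecvw" is already a path in the trie; the remaining "ukpo" must be added.
So 11 − 7 = 4 new nodes.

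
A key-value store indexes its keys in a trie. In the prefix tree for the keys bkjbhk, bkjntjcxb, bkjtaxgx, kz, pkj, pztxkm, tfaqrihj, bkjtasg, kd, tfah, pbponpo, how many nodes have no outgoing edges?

Leaves are exactly the stored words that no other stored word extends.
Those words: "bkjbhk", "bkjntjcxb", "bkjtasg", "bkjtaxgx", "kd", "kz", "pbponpo", "pkj", "pztxkm", "tfah", "tfaqrihj"
Leaf count: 11

11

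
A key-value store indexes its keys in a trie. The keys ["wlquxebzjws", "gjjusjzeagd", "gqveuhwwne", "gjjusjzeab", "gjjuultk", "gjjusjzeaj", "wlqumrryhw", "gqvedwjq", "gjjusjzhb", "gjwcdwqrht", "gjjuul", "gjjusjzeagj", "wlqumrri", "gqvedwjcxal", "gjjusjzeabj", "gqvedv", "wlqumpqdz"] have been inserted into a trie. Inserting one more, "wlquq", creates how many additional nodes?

1

The longest prefix of "wlquq" already in the trie is "wlqu" (length 4).
New nodes needed: |"wlquq"| − 4 = 5 − 4 = 1.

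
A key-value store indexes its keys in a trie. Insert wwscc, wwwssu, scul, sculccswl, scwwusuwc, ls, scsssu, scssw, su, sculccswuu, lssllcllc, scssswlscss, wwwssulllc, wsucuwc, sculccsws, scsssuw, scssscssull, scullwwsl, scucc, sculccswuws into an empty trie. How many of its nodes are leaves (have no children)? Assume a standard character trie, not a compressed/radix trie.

16

Leaves are exactly the stored words that no other stored word extends.
Those words: "lssllcllc", "scssscssull", "scsssuw", "scssswlscss", "scssw", "scucc", "sculccswl", "sculccsws", "sculccswuu", "sculccswuws", "scullwwsl", "scwwusuwc", "su", "wsucuwc", "wwscc", "wwwssulllc"
Leaf count: 16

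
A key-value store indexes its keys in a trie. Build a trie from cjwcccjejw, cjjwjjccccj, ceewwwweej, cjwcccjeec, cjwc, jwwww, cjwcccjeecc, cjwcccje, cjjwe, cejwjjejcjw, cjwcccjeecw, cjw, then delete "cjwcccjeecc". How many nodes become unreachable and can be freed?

1

A node on "cjwcccjeecc"'s path can go only if nothing else ends at it or branches off below it.
The suffix "c" (1 node) is used only by "cjwcccjeecc"; the node for "cjwcccjeec" still has the child "w", so pruning stops there.
Nodes removed: 1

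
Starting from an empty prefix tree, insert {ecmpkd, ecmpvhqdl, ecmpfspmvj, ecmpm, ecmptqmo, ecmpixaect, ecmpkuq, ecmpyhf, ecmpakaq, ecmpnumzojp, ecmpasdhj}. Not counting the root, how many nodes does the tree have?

48

For each word, the new-node count is its length minus the longest prefix already in the trie:
  "ecmpkd" → 6 new (e, c, m, p, k, d)
  "ecmpvhqdl" → prefix "ecmp" already present; 5 new (v, h, q, d, l)
  "ecmpfspmvj" → prefix "ecmp" already present; 6 new (f, s, p, m, v, j)
  "ecmpm" → prefix "ecmp" already present; 1 new (m)
  "ecmptqmo" → prefix "ecmp" already present; 4 new (t, q, m, o)
  "ecmpixaect" → prefix "ecmp" already present; 6 new (i, x, a, e, c, t)
  "ecmpkuq" → prefix "ecmpk" already present; 2 new (u, q)
  "ecmpyhf" → prefix "ecmp" already present; 3 new (y, h, f)
  "ecmpakaq" → prefix "ecmp" already present; 4 new (a, k, a, q)
  "ecmpnumzojp" → prefix "ecmp" already present; 7 new (n, u, m, z, o, j, p)
  "ecmpasdhj" → prefix "ecmpa" already present; 4 new (s, d, h, j)
Total nodes = 6 + 5 + 6 + 1 + 4 + 6 + 2 + 3 + 4 + 7 + 4 = 48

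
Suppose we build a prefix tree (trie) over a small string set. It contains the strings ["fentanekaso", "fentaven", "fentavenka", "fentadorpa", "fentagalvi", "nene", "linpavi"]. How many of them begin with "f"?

Filter for entries beginning with "f":
Words under "f": fentadorpa, fentagalvi, fentanekaso, fentaven, fentavenka
Count: 5

5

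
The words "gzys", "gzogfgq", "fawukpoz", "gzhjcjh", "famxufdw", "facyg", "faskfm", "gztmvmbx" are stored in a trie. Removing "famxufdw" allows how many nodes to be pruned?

After clearing the end-marker at "famxufdw", prune upward until reaching a node still needed by another word.
The suffix "mxufdw" (6 nodes) is used only by "famxufdw"; the node for "fa" still has the child "w", so pruning stops there.
Nodes removed: 6

6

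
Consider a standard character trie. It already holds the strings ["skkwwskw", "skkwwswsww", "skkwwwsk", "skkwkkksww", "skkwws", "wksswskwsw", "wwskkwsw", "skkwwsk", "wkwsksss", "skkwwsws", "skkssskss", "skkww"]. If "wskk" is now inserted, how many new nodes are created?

The longest prefix of "wskk" already in the trie is "w" (length 1).
New nodes needed: |"wskk"| − 1 = 4 − 1 = 3.

3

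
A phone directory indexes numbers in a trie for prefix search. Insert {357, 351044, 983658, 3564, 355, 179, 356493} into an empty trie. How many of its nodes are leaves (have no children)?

6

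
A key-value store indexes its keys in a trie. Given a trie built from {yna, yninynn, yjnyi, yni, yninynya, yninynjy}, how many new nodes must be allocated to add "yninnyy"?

The longest prefix of "yninnyy" already in the trie is "ynin" (length 4).
So 7 − 4 = 3 new nodes.

3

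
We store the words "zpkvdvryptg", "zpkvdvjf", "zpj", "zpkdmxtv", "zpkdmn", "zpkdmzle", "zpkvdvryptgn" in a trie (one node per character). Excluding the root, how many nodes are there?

24

Trie structure (* marks end of a word):
(root)
└─ z
   └─ p
      ├─ j *
      └─ k
         ├─ d
         │  └─ m
         │     ├─ n *
         │     ├─ x
         │     │  └─ t
         │     │     └─ v *
         │     └─ z
         │        └─ l
         │           └─ e *
         └─ v
            └─ d
               └─ v
                  ├─ j
                  │  └─ f *
                  └─ r
                     └─ y
                        └─ p
                           └─ t
                              └─ g *
                                 └─ n *
Counting every labelled node above: 24.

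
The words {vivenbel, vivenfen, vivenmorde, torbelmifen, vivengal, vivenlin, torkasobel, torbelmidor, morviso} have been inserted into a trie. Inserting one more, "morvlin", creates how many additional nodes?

3

"morv" is already a path in the trie; the remaining "lin" must be added.
Each of the 3 remaining characters creates one node.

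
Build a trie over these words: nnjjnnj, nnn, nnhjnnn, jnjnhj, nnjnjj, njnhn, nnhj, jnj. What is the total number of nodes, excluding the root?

26

Count nodes per top-level branch (shared prefixes stored once):
  'j'-branch (jnj, jnjnhj): 6 nodes
  'n'-branch (njnhn, nnhj, nnhjnnn, nnjjnnj, nnjnjj, nnn): 20 nodes
Sum: 26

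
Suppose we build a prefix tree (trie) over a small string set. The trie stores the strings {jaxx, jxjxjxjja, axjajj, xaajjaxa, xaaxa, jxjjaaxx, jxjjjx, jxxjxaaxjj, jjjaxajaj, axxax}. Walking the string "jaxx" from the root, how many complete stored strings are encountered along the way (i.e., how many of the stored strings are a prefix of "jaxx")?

Check each prefix of "jaxx" against the stored set — each match is an end-marker on the path.
Prefixes of the query that are stored words: "jaxx"
Count: 1

1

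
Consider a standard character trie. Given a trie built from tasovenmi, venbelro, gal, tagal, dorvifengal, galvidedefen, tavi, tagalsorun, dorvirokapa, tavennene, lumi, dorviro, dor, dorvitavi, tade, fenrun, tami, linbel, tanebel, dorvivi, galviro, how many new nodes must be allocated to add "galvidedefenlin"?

"galvidedefen" is already a path in the trie; the remaining "lin" must be added.
So 15 − 12 = 3 new nodes.

3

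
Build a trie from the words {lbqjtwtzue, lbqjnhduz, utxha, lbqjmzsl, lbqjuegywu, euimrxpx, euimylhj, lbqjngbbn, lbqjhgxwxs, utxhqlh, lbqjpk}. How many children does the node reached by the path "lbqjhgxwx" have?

Walk "lbqjhgxwx" from the root, arriving at one node.
Distinct next characters after "lbqjhgxwx": s.
That node has 1 child edge.

1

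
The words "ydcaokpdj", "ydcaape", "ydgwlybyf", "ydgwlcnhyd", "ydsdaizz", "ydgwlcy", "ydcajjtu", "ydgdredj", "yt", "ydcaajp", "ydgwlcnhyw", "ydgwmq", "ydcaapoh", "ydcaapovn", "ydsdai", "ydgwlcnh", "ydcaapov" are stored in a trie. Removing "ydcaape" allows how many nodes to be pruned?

1

A node on "ydcaape"'s path can go only if nothing else ends at it or branches off below it.
The suffix "e" (1 node) is used only by "ydcaape"; the node for "ydcaap" still has the child "o", so pruning stops there.
Nodes removed: 1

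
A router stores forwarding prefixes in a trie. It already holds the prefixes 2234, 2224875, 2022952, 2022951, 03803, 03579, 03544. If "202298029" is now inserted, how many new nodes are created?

4

"20229" is already a path in the trie; the remaining "8029" must be added.
Each of the 4 remaining characters creates one node.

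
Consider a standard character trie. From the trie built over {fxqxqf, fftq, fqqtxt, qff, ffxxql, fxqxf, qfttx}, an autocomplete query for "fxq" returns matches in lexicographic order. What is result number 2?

DFS of the "fxq" subtree visits, in order: "fxqxf", "fxqxqf"
The 2nd is fxqxqf.

fxqxqf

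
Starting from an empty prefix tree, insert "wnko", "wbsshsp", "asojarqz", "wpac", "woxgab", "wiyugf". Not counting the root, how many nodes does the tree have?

31

Count nodes per top-level branch (shared prefixes stored once):
  'a'-branch (asojarqz): 8 nodes
  'w'-branch (wbsshsp, wiyugf, wnko, woxgab, wpac): 23 nodes
Sum: 31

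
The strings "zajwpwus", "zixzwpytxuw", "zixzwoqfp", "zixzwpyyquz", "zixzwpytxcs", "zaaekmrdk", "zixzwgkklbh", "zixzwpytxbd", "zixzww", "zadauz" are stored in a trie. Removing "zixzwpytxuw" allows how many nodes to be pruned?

2

A node on "zixzwpytxuw"'s path can go only if nothing else ends at it or branches off below it.
The suffix "uw" (2 nodes) is used only by "zixzwpytxuw"; the node for "zixzwpytx" still has the child "c", so pruning stops there.
Nodes removed: 2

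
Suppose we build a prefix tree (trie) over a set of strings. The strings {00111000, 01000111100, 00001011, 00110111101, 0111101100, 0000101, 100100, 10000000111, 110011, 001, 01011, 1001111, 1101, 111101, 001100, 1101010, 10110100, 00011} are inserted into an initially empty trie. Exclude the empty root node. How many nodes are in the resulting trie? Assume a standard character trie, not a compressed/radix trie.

80

For each word, the new-node count is its length minus the longest prefix already in the trie:
  "00111000" → 8 new (0, 0, 1, 1, 1, 0, 0, 0)
  "01000111100" → prefix "0" already present; 10 new (1, 0, 0, 0, 1, 1, 1, 1, 0, 0)
  "00001011" → prefix "00" already present; 6 new (0, 0, 1, 0, 1, 1)
  "00110111101" → prefix "0011" already present; 7 new (0, 1, 1, 1, 1, 0, 1)
  "0111101100" → prefix "01" already present; 8 new (1, 1, 1, 0, 1, 1, 0, 0)
  "0000101" → prefix "0000101" already present; 0 new (none)
  "100100" → 6 new (1, 0, 0, 1, 0, 0)
  "10000000111" → prefix "100" already present; 8 new (0, 0, 0, 0, 0, 1, 1, 1)
  "110011" → prefix "1" already present; 5 new (1, 0, 0, 1, 1)
  "001" → prefix "001" already present; 0 new (none)
  "01011" → prefix "010" already present; 2 new (1, 1)
  "1001111" → prefix "1001" already present; 3 new (1, 1, 1)
  "1101" → prefix "110" already present; 1 new (1)
  "111101" → prefix "11" already present; 4 new (1, 1, 0, 1)
  "001100" → prefix "00110" already present; 1 new (0)
  "1101010" → prefix "1101" already present; 3 new (0, 1, 0)
  "10110100" → prefix "10" already present; 6 new (1, 1, 0, 1, 0, 0)
  "00011" → prefix "000" already present; 2 new (1, 1)
Total nodes = 8 + 10 + 6 + 7 + 8 + 0 + 6 + 8 + 5 + 0 + 2 + 3 + 1 + 4 + 1 + 3 + 6 + 2 = 80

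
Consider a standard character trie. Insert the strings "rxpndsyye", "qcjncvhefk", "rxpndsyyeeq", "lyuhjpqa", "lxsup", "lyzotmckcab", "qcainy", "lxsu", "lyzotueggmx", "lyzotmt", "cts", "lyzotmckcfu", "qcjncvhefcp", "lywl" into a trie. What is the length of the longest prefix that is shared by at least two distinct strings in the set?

9

The deepest shared node is where two words last agree before diverging.
"lyzotmckcab" and "lyzotmckcfu" agree on "lyzotmckc" (9 characters) before diverging; nothing deeper is shared.
Longest shared-prefix length: 9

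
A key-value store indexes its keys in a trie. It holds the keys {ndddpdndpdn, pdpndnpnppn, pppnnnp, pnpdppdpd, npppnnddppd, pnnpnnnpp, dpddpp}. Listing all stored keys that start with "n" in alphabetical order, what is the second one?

Filter for "n…" and sort: "ndddpdndpdn", "npppnnddppd"
The 2nd is npppnnddppd.

npppnnddppd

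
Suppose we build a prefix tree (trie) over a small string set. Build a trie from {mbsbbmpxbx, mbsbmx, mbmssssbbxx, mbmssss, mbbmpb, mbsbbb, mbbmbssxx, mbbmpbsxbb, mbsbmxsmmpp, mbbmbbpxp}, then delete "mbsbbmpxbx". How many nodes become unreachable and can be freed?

After clearing the end-marker at "mbsbbmpxbx", prune upward until reaching a node still needed by another word.
The suffix "mpxbx" (5 nodes) is used only by "mbsbbmpxbx"; the node for "mbsbb" still has the child "b", so pruning stops there.
Nodes removed: 5

5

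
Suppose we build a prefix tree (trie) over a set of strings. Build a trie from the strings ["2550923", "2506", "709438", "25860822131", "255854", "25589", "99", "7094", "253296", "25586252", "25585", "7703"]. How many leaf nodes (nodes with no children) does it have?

A leaf is a node with no children — equivalently, the end of a word that is not a proper prefix of any other stored word.
Those words: "2506", "253296", "2550923", "255854", "25586252", "25589", "25860822131", "709438", "7703", "99"
Leaf count: 10

10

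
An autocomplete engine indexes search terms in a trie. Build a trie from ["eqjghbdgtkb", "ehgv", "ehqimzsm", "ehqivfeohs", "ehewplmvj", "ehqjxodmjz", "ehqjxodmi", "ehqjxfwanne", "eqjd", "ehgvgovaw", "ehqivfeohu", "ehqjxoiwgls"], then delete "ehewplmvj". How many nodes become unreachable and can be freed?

After clearing the end-marker at "ehewplmvj", prune upward until reaching a node still needed by another word.
The suffix "ewplmvj" (7 nodes) is used only by "ehewplmvj"; the node for "eh" still has the child "g", so pruning stops there.
Nodes removed: 7

7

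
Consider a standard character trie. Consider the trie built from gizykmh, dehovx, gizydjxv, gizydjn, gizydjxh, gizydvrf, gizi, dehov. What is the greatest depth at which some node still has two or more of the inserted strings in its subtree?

Look for the deepest trie node that still has at least two words in its subtree.
"gizydjxh" and "gizydjxv" agree on "gizydjx" (7 characters) before diverging; nothing deeper is shared.
Longest shared-prefix length: 7

7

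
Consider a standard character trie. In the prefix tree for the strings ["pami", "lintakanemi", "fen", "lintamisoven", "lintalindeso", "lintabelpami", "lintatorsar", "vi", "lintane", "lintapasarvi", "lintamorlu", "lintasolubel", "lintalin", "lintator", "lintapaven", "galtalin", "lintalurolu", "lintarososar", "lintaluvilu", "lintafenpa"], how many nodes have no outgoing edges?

Leaves are exactly the stored words that no other stored word extends.
Those words: "fen", "galtalin", "lintabelpami", "lintafenpa", "lintakanemi", "lintalindeso", "lintalurolu", "lintaluvilu", "lintamisoven", "lintamorlu", "lintane", "lintapasarvi", "lintapaven", "lintarososar", "lintasolubel", "lintatorsar", "pami", "vi"
Leaf count: 18

18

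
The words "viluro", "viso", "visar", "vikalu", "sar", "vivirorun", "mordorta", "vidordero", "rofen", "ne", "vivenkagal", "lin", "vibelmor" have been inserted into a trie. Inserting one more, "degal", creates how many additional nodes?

5

No existing word starts with "d", so every character of "degal" needs a new node.
5 − 0 = 5 new nodes.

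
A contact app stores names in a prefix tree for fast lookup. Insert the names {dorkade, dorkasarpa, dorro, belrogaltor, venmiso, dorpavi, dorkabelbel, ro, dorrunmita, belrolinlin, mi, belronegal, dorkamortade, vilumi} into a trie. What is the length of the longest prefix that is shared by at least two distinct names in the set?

5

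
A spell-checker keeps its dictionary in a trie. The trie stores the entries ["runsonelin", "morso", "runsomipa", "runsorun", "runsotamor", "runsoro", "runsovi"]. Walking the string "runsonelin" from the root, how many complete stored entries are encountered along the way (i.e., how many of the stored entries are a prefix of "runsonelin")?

1

Traverse "runsonelin" character by character; count nodes along the way that are marked as word ends.
Prefixes of the query that are stored words: "runsonelin"
Count: 1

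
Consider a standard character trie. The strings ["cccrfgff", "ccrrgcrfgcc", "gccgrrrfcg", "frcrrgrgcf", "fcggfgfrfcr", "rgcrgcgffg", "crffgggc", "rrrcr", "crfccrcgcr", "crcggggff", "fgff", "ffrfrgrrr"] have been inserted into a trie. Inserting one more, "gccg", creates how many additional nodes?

0

Every character of "gccg" already lies on an existing path (it is a prefix of some stored word).
No new nodes are needed: 0.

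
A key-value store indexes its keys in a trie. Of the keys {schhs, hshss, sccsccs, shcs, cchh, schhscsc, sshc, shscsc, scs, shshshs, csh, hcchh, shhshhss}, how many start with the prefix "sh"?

4

Filter for entries beginning with "sh":
Words under "sh": shcs, shhshhss, shscsc, shshshs
Count: 4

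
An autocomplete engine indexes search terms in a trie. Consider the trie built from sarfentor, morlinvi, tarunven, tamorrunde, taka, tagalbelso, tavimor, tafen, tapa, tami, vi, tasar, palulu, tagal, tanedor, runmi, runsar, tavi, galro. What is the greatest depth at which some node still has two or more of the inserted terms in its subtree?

The deepest shared node is where two words last agree before diverging.
e.g. "tagal" and "tagalbelso" share the prefix "tagal" of length 5; no pair shares a longer one.
Longest shared-prefix length: 5

5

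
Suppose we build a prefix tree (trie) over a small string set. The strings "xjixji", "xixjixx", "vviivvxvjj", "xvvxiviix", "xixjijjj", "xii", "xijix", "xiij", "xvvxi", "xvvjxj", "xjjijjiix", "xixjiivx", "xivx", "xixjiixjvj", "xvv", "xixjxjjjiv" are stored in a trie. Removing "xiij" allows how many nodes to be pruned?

1

After clearing the end-marker at "xiij", prune upward until reaching a node still needed by another word.
The suffix "j" (1 node) is used only by "xiij"; "xii" is itself a stored word, so pruning stops there.
Nodes removed: 1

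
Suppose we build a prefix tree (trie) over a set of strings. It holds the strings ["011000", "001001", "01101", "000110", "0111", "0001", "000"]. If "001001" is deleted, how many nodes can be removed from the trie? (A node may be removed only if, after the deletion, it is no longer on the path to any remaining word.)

After clearing the end-marker at "001001", prune upward until reaching a node still needed by another word.
The suffix "1001" (4 nodes) is used only by "001001"; the node for "00" still has the child "0", so pruning stops there.
Nodes removed: 4

4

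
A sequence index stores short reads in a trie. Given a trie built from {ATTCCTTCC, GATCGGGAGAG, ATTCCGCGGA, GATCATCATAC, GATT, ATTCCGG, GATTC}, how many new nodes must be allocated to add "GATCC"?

The longest prefix of "GATCC" already in the trie is "GATC" (length 4).
Each of the 1 remaining characters creates one node.

1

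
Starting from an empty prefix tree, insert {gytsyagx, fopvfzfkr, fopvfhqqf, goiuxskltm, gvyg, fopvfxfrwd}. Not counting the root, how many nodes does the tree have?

Trie structure (* marks end of a word):
(root)
├─ f
│  └─ o
│     └─ p
│        └─ v
│           └─ f
│              ├─ h
│              │  └─ q
│              │     └─ q
│              │        └─ f *
│              ├─ x
│              │  └─ f
│              │     └─ r
│              │        └─ w
│              │           └─ d *
│              └─ z
│                 └─ f
│                    └─ k
│                       └─ r *
└─ g
   ├─ o
   │  └─ i
   │     └─ u
   │        └─ x
   │           └─ s
   │              └─ k
   │                 └─ l
   │                    └─ t
   │                       └─ m *
   ├─ v
   │  └─ y
   │     └─ g *
   └─ y
      └─ t
         └─ s
            └─ y
               └─ a
                  └─ g
                     └─ x *
Counting every labelled node above: 38.

38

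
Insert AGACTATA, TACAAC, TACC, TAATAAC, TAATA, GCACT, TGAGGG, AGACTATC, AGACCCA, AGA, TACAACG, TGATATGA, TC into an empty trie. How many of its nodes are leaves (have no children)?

10

A leaf is a node with no children — equivalently, the end of a word that is not a proper prefix of any other stored word.
Those words: "AGACCCA", "AGACTATA", "AGACTATC", "GCACT", "TAATAAC", "TACAACG", "TACC", "TC", "TGAGGG", "TGATATGA"
Leaf count: 10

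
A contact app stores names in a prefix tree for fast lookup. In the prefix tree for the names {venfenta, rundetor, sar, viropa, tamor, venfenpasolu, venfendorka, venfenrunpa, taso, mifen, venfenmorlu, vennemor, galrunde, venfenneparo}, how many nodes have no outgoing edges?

A leaf is a node with no children — equivalently, the end of a word that is not a proper prefix of any other stored word.
Those words: "galrunde", "mifen", "rundetor", "sar", "tamor", "taso", "venfendorka", "venfenmorlu", "venfenneparo", "venfenpasolu", "venfenrunpa", "venfenta", "vennemor", "viropa"
Leaf count: 14

14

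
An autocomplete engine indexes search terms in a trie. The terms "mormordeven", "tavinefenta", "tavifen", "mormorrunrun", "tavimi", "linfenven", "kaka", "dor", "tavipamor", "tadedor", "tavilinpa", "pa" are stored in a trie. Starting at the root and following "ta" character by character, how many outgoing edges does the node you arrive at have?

Walk "ta" from the root, arriving at one node.
Distinct next characters after "ta": d, v.
That node has 2 child edges.

2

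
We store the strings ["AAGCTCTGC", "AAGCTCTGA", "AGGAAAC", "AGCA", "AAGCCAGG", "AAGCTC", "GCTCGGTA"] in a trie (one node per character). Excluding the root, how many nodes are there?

30

Trie structure (* marks end of a word):
(root)
├─ A
│  ├─ A
│  │  └─ G
│  │     └─ C
│  │        ├─ C
│  │        │  └─ A
│  │        │     └─ G
│  │        │        └─ G *
│  │        └─ T
│  │           └─ C *
│  │              └─ T
│  │                 └─ G
│  │                    ├─ A *
│  │                    └─ C *
│  └─ G
│     ├─ C
│     │  └─ A *
│     └─ G
│        └─ A
│           └─ A
│              └─ A
│                 └─ C *
└─ G
   └─ C
      └─ T
         └─ C
            └─ G
               └─ G
                  └─ T
                     └─ A *
Counting every labelled node above: 30.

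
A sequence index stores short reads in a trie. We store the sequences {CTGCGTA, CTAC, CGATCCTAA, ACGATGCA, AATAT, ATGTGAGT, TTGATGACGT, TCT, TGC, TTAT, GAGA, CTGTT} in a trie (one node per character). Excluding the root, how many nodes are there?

58

Trace insertions, counting only characters that open a new branch:
  "CTGCGTA" → 7 new (C, T, G, C, G, T, A)
  "CTAC" → prefix "CT" already present; 2 new (A, C)
  "CGATCCTAA" → prefix "C" already present; 8 new (G, A, T, C, C, T, A, A)
  "ACGATGCA" → 8 new (A, C, G, A, T, G, C, A)
  "AATAT" → prefix "A" already present; 4 new (A, T, A, T)
  "ATGTGAGT" → prefix "A" already present; 7 new (T, G, T, G, A, G, T)
  "TTGATGACGT" → 10 new (T, T, G, A, T, G, A, C, G, T)
  "TCT" → prefix "T" already present; 2 new (C, T)
  "TGC" → prefix "T" already present; 2 new (G, C)
  "TTAT" → prefix "TT" already present; 2 new (A, T)
  "GAGA" → 4 new (G, A, G, A)
  "CTGTT" → prefix "CTG" already present; 2 new (T, T)
Total nodes = 7 + 2 + 8 + 8 + 4 + 7 + 10 + 2 + 2 + 2 + 4 + 2 = 58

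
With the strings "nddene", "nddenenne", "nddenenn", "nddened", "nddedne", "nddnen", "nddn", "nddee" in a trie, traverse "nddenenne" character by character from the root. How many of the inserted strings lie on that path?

3

Traverse "nddenenne" character by character; count nodes along the way that are marked as word ends.
Prefixes of the query that are stored words: "nddene", "nddenenn", "nddenenne"
Count: 3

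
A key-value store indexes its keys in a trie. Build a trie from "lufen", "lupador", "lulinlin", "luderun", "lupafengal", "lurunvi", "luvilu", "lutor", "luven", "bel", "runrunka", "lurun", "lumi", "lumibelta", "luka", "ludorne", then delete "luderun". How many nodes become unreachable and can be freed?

4

A node on "luderun"'s path can go only if nothing else ends at it or branches off below it.
The suffix "erun" (4 nodes) is used only by "luderun"; the node for "lud" still has the child "o", so pruning stops there.
Nodes removed: 4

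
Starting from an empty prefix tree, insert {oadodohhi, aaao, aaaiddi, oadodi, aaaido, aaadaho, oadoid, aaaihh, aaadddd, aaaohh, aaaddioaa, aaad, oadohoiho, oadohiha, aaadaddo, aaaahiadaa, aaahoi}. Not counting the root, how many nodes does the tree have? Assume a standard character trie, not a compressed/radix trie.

57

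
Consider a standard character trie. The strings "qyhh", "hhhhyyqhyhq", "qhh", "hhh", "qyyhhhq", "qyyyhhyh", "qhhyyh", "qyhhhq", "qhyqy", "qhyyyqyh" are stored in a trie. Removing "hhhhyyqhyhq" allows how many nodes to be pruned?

A node on "hhhhyyqhyhq"'s path can go only if nothing else ends at it or branches off below it.
The suffix "hyyqhyhq" (8 nodes) is used only by "hhhhyyqhyhq"; "hhh" is itself a stored word, so pruning stops there.
Nodes removed: 8

8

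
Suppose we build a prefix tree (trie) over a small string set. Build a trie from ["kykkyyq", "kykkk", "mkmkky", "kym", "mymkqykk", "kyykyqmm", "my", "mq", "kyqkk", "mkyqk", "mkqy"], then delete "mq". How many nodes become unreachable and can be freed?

Walk "mq" from the leaf back toward the root, removing each node that no remaining word uses.
The suffix "q" (1 node) is used only by "mq"; the node for "m" still has the child "k", so pruning stops there.
Nodes removed: 1

1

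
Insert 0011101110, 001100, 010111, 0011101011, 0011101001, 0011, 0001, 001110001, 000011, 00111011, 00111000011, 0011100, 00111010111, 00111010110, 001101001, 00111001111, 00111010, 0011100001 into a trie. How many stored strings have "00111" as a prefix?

12

Traverse to the node for "00111", then collect every word in that subtree.
Words under "00111": 0011100, 0011100001, 00111000011, 001110001, 00111001111, 00111010, 0011101001, 0011101011, 00111010110, 00111010111, 00111011, 0011101110
Count: 12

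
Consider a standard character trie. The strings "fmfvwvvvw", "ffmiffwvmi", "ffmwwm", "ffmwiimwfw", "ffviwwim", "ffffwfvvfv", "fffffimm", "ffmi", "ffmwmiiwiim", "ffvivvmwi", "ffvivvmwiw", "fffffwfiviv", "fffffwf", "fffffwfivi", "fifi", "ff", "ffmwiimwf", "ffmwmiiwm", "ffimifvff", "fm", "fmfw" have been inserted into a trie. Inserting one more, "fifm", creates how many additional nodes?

1

Walking "fifm" from the root, the first 3 characters ("fif") follow existing edges; "m" is the first miss.
So 4 − 3 = 1 new nodes.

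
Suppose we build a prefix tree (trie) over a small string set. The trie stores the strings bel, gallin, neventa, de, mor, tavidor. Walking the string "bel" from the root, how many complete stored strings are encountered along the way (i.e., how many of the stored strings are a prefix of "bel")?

Traverse "bel" character by character; count nodes along the way that are marked as word ends.
Prefixes of the query that are stored words: "bel"
Count: 1

1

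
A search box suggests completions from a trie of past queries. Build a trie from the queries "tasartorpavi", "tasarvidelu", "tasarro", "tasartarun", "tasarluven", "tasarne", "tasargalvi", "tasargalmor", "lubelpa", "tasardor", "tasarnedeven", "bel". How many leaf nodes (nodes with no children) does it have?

Leaves are exactly the stored words that no other stored word extends.
Those words: "bel", "lubelpa", "tasardor", "tasargalmor", "tasargalvi", "tasarluven", "tasarnedeven", "tasarro", "tasartarun", "tasartorpavi", "tasarvidelu"
Leaf count: 11

11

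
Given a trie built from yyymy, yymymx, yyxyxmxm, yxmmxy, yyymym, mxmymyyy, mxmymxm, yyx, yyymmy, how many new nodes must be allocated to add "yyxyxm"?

"yyxyxm" is already a full path in the trie; only an end-marker is added.
No new nodes are needed: 0.

0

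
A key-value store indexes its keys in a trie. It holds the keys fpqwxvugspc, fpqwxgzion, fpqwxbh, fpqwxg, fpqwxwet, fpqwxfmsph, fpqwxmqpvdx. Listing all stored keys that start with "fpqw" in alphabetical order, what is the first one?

DFS of the "fpqw" subtree visits, in order: "fpqwxbh", "fpqwxfmsph", "fpqwxg", "fpqwxgzion", "fpqwxmqpvdx", "fpqwxvugspc", "fpqwxwet"
Position 1: fpqwxbh

fpqwxbh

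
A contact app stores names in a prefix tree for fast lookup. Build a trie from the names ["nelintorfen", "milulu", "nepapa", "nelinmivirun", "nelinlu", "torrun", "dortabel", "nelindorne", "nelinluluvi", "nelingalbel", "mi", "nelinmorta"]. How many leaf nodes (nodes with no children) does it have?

Leaves are exactly the stored words that no other stored word extends.
Those words: "dortabel", "milulu", "nelindorne", "nelingalbel", "nelinluluvi", "nelinmivirun", "nelinmorta", "nelintorfen", "nepapa", "torrun"
Leaf count: 10

10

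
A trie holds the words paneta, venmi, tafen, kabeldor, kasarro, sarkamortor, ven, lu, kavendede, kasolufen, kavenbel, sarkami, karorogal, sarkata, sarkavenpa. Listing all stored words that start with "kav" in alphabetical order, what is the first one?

Words with prefix "kav", in lexicographic order: "kavenbel", "kavendede"
The 1st is kavenbel.

kavenbel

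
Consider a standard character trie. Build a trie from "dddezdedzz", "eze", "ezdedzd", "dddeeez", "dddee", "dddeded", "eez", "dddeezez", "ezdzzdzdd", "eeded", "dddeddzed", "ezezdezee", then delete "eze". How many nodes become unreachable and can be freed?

Walk "eze" from the leaf back toward the root, removing each node that no remaining word uses.
Every node on "eze" is still needed (e.g. by "ezezdezee"), so nothing is freed.
Nodes removed: 0

0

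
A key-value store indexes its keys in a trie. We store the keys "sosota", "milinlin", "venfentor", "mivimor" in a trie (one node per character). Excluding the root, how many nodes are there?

Count nodes per top-level branch (shared prefixes stored once):
  'm'-branch (milinlin, mivimor): 13 nodes
  's'-branch (sosota): 6 nodes
  'v'-branch (venfentor): 9 nodes
Sum: 28

28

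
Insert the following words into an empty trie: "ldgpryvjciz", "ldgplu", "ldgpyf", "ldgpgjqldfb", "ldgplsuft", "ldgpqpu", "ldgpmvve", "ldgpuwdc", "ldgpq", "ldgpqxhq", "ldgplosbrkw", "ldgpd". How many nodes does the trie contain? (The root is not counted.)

Count nodes per top-level branch (shared prefixes stored once):
  'l'-branch (ldgpd, ldgpgjqldfb, ldgplosbrkw, ldgplsuft, ldgplu, ldgpmvve, ldgpq, ldgpqpu, ldgpqxhq, ldgpryvjciz, ldgpuwdc, ldgpyf): 47 nodes
Sum: 47

47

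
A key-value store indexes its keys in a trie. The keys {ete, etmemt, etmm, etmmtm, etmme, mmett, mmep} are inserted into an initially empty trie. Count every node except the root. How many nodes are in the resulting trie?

Count nodes per top-level branch (shared prefixes stored once):
  'e'-branch (ete, etmemt, etmm, etmme, etmmtm): 11 nodes
  'm'-branch (mmep, mmett): 6 nodes
Sum: 17

17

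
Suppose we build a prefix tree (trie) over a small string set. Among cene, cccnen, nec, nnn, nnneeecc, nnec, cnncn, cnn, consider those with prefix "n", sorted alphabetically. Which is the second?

nnec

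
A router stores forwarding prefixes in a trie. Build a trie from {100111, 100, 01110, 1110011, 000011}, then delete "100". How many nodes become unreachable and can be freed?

0

Walk "100" from the leaf back toward the root, removing each node that no remaining word uses.
Every node on "100" is still needed (e.g. by "100111"), so nothing is freed.
Nodes removed: 0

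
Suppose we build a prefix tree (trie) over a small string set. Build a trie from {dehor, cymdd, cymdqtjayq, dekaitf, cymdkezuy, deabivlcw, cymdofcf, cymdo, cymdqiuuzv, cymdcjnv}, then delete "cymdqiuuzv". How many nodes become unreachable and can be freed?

5

Walk "cymdqiuuzv" from the leaf back toward the root, removing each node that no remaining word uses.
The suffix "iuuzv" (5 nodes) is used only by "cymdqiuuzv"; the node for "cymdq" still has the child "t", so pruning stops there.
Nodes removed: 5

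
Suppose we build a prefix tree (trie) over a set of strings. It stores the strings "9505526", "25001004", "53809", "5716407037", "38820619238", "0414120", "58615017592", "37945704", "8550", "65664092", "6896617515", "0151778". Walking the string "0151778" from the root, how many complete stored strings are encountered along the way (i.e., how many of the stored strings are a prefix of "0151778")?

Walk "0151778" from the root; an end-of-word marker is hit whenever a stored word is a prefix of "0151778".
Prefixes of the query that are stored words: "0151778"
Count: 1

1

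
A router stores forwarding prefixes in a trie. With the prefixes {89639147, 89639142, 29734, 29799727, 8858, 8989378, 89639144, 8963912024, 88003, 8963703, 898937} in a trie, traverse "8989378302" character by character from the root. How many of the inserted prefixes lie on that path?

Traverse "8989378302" character by character; count nodes along the way that are marked as word ends.
Prefixes of the query that are stored words: "898937", "8989378"
Count: 2

2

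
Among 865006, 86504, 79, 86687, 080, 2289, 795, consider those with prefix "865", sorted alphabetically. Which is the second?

86504

DFS of the "865" subtree visits, in order: "865006", "86504"
The 2nd is 86504.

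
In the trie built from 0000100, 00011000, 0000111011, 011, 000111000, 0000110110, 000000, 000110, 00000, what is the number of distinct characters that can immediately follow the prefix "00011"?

The children of the "00011" node are the distinct next characters among strings starting with "00011".
Characters that immediately follow "00011" among the stored strings: {0, 1}.
That node has 2 child edges.

2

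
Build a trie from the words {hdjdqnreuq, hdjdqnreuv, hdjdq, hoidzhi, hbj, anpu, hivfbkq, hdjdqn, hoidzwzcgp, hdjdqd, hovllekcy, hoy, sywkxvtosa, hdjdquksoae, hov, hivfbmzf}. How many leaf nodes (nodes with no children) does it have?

13

A leaf is a node with no children — equivalently, the end of a word that is not a proper prefix of any other stored word.
Those words: "anpu", "hbj", "hdjdqd", "hdjdqnreuq", "hdjdqnreuv", "hdjdquksoae", "hivfbkq", "hivfbmzf", "hoidzhi", "hoidzwzcgp", "hovllekcy", "hoy", "sywkxvtosa"
Leaf count: 13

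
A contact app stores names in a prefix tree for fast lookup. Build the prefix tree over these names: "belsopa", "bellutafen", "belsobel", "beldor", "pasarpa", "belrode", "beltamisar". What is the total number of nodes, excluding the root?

38

For each word, the new-node count is its length minus the longest prefix already in the trie:
  "belsopa" → 7 new (b, e, l, s, o, p, a)
  "bellutafen" → prefix "bel" already present; 7 new (l, u, t, a, f, e, n)
  "belsobel" → prefix "belso" already present; 3 new (b, e, l)
  "beldor" → prefix "bel" already present; 3 new (d, o, r)
  "pasarpa" → 7 new (p, a, s, a, r, p, a)
  "belrode" → prefix "bel" already present; 4 new (r, o, d, e)
  "beltamisar" → prefix "bel" already present; 7 new (t, a, m, i, s, a, r)
Total nodes = 7 + 7 + 3 + 3 + 7 + 4 + 7 = 38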